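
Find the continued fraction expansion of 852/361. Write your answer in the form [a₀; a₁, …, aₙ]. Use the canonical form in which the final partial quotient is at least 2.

⌊852/361⌋ = 2, remainder 130
⌊361/130⌋ = 2, remainder 101
⌊130/101⌋ = 1, remainder 29
⌊101/29⌋ = 3, remainder 14
⌊29/14⌋ = 2, remainder 1
⌊14/1⌋ = 14, remainder 0

[2; 2, 1, 3, 2, 14]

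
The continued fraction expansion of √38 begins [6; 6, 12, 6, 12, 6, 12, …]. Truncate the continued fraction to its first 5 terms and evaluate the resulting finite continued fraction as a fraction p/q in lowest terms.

Start with 12.
6 + 1/(12/1) = 6 + 1/12 = 73/12
12 + 1/(73/12) = 12 + 12/73 = 888/73
6 + 1/(888/73) = 6 + 73/888 = 5401/888
6 + 1/(5401/888) = 6 + 888/5401 = 33294/5401

33294/5401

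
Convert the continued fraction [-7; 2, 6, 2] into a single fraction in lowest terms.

a_0 = -7: -7/1
a_1 = 2: -13/2
a_2 = 6: -85/13
a_3 = 2: -183/28

-183/28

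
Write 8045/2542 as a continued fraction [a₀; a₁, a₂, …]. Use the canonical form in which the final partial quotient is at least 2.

8045 = 3·2542 + 419, so a_0 = 3
2542 = 6·419 + 28, so a_1 = 6
419 = 14·28 + 27, so a_2 = 14
28 = 1·27 + 1, so a_3 = 1
27 = 27·1 + 0, so a_4 = 27

[3; 6, 14, 1, 27]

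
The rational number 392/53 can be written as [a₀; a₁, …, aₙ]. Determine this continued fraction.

Run the Euclidean algorithm, recording each quotient:
⌊392/53⌋ = 7, remainder 21
⌊53/21⌋ = 2, remainder 11
⌊21/11⌋ = 1, remainder 10
⌊11/10⌋ = 1, remainder 1
⌊10/1⌋ = 10, remainder 0

[7; 2, 1, 1, 10]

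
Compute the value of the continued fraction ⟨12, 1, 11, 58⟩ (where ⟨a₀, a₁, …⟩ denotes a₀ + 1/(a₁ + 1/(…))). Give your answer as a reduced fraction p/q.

a_0 = 12: 12/1
a_1 = 1: 13/1
a_2 = 11: 155/12
a_3 = 58: 9003/697

9003/697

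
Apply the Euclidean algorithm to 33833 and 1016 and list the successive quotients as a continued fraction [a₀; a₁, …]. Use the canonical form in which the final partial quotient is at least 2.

33833 = 33·1016 + 305, so a_0 = 33
1016 = 3·305 + 101, so a_1 = 3
305 = 3·101 + 2, so a_2 = 3
101 = 50·2 + 1, so a_3 = 50
2 = 2·1 + 0, so a_4 = 2

[33; 3, 3, 50, 2]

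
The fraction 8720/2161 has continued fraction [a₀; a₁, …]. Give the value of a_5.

⌊8720/2161⌋ = 4, remainder 76
⌊2161/76⌋ = 28, remainder 33
⌊76/33⌋ = 2, remainder 10
⌊33/10⌋ = 3, remainder 3
⌊10/3⌋ = 3, remainder 1
⌊3/1⌋ = 3, remainder 0

3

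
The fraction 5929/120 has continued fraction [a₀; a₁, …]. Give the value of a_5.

2

Repeatedly divide and take the remainder:
5929 = 49·120 + 49, so a_0 = 49
120 = 2·49 + 22, so a_1 = 2
49 = 2·22 + 5, so a_2 = 2
22 = 4·5 + 2, so a_3 = 4
5 = 2·2 + 1, so a_4 = 2
2 = 2·1 + 0, so a_5 = 2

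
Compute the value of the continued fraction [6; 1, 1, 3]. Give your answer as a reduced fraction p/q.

46/7

Work from the innermost term outward:
Start with 3.
1 + 1/(3/1) = 1 + 1/3 = 4/3
1 + 1/(4/3) = 1 + 3/4 = 7/4
6 + 1/(7/4) = 6 + 4/7 = 46/7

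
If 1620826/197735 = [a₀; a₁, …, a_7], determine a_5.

1620826 ÷ 197735 → quotient 8, remainder 38946
197735 ÷ 38946 → quotient 5, remainder 3005
38946 ÷ 3005 → quotient 12, remainder 2886
3005 ÷ 2886 → quotient 1, remainder 119
2886 ÷ 119 → quotient 24, remainder 30
119 ÷ 30 → quotient 3, remainder 29

3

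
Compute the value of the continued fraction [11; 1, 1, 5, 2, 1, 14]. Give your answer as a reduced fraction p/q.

a_0 = 11: 11/1
a_1 = 1: 12/1
a_2 = 1: 23/2
a_3 = 5: 127/11
a_4 = 2: 277/24
a_5 = 1: 404/35
a_6 = 14: 5933/514

5933/514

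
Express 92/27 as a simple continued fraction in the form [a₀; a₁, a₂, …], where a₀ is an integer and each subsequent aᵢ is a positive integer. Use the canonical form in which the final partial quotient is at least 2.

[3; 2, 2, 5]

92 = 3·27 + 11, so a_0 = 3
27 = 2·11 + 5, so a_1 = 2
11 = 2·5 + 1, so a_2 = 2
5 = 5·1 + 0, so a_3 = 5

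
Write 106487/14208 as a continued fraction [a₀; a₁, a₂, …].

[7; 2, 48, 6, 2, 1, 7]

Repeatedly divide and take the remainder:
106487 ÷ 14208 → quotient 7, remainder 7031
14208 ÷ 7031 → quotient 2, remainder 146
7031 ÷ 146 → quotient 48, remainder 23
146 ÷ 23 → quotient 6, remainder 8
23 ÷ 8 → quotient 2, remainder 7
8 ÷ 7 → quotient 1, remainder 1
7 ÷ 1 → quotient 7, remainder 0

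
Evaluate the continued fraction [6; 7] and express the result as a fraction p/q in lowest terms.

Compute successive convergents:
a_0 = 6: 6/1
a_1 = 7: 43/7

43/7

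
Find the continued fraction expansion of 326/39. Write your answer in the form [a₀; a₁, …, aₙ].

[8; 2, 1, 3, 1, 2]

326 ÷ 39 → quotient 8, remainder 14
39 ÷ 14 → quotient 2, remainder 11
14 ÷ 11 → quotient 1, remainder 3
11 ÷ 3 → quotient 3, remainder 2
3 ÷ 2 → quotient 1, remainder 1
2 ÷ 1 → quotient 2, remainder 0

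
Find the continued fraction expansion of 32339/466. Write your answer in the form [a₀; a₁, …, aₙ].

⌊32339/466⌋ = 69, remainder 185
⌊466/185⌋ = 2, remainder 96
⌊185/96⌋ = 1, remainder 89
⌊96/89⌋ = 1, remainder 7
⌊89/7⌋ = 12, remainder 5
⌊7/5⌋ = 1, remainder 2
⌊5/2⌋ = 2, remainder 1
⌊2/1⌋ = 2, remainder 0

[69; 2, 1, 1, 12, 1, 2, 2]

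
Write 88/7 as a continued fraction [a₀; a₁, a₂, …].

88 = 12·7 + 4, so a_0 = 12
7 = 1·4 + 3, so a_1 = 1
4 = 1·3 + 1, so a_2 = 1
3 = 3·1 + 0, so a_3 = 3

[12; 1, 1, 3]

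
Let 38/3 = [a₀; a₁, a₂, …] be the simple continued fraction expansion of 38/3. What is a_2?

Repeatedly divide and take the remainder:
⌊38/3⌋ = 12, remainder 2
⌊3/2⌋ = 1, remainder 1
⌊2/1⌋ = 2, remainder 0

2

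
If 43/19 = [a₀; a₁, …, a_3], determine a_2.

43 ÷ 19 → quotient 2, remainder 5
19 ÷ 5 → quotient 3, remainder 4
5 ÷ 4 → quotient 1, remainder 1

1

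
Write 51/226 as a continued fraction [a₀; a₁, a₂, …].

[0; 4, 2, 3, 7]

⌊51/226⌋ = 0, remainder 51
⌊226/51⌋ = 4, remainder 22
⌊51/22⌋ = 2, remainder 7
⌊22/7⌋ = 3, remainder 1
⌊7/1⌋ = 7, remainder 0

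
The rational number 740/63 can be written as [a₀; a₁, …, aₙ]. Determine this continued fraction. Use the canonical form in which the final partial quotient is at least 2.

[11; 1, 2, 1, 15]

⌊740/63⌋ = 11, remainder 47
⌊63/47⌋ = 1, remainder 16
⌊47/16⌋ = 2, remainder 15
⌊16/15⌋ = 1, remainder 1
⌊15/1⌋ = 15, remainder 0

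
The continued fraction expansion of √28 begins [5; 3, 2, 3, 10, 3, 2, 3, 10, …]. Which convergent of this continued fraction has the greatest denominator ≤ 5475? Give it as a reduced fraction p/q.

9403/1777

a_0 = 5: 5/1  (≤ bound)
a_1 = 3: 16/3  (≤ bound)
a_2 = 2: 37/7  (≤ bound)
a_3 = 3: 127/24  (≤ bound)
a_4 = 10: 1307/247  (≤ bound)
a_5 = 3: 4048/765  (≤ bound)
a_6 = 2: 9403/1777  (≤ bound)
a_7 = 3: 32257/6096  (> 5475, stop)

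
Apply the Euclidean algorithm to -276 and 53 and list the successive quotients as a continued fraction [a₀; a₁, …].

⌊-276/53⌋ = -6, remainder 42
⌊53/42⌋ = 1, remainder 11
⌊42/11⌋ = 3, remainder 9
⌊11/9⌋ = 1, remainder 2
⌊9/2⌋ = 4, remainder 1
⌊2/1⌋ = 2, remainder 0

[-6; 1, 3, 1, 4, 2]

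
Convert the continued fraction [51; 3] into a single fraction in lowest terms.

a_0 = 51: 51/1
a_1 = 3: 154/3

154/3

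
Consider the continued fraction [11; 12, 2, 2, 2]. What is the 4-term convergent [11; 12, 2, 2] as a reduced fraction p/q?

Start with 2.
2 + 1/(2/1) = 2 + 1/2 = 5/2
12 + 1/(5/2) = 12 + 2/5 = 62/5
11 + 1/(62/5) = 11 + 5/62 = 687/62

687/62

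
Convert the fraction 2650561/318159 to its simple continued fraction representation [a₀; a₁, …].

[8; 3, 45, 1, 15, 35, 1, 3]

⌊2650561/318159⌋ = 8, remainder 105289
⌊318159/105289⌋ = 3, remainder 2292
⌊105289/2292⌋ = 45, remainder 2149
⌊2292/2149⌋ = 1, remainder 143
⌊2149/143⌋ = 15, remainder 4
⌊143/4⌋ = 35, remainder 3
⌊4/3⌋ = 1, remainder 1
⌊3/1⌋ = 3, remainder 0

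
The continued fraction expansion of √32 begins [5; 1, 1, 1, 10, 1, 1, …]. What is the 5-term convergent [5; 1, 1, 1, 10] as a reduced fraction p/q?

181/32

a_0 = 5: 5/1
a_1 = 1: 6/1
a_2 = 1: 11/2
a_3 = 1: 17/3
a_4 = 10: 181/32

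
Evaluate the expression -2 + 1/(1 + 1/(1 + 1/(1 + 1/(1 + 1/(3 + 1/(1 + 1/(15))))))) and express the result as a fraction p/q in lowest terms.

a_0 = -2: -2/1
a_1 = 1: -1/1
a_2 = 1: -3/2
a_3 = 1: -4/3
a_4 = 1: -7/5
a_5 = 3: -25/18
a_6 = 1: -32/23
a_7 = 15: -505/363

-505/363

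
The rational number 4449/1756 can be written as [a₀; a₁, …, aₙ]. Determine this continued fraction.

Repeatedly divide and take the remainder:
4449 = 2·1756 + 937, so a_0 = 2
1756 = 1·937 + 819, so a_1 = 1
937 = 1·819 + 118, so a_2 = 1
819 = 6·118 + 111, so a_3 = 6
118 = 1·111 + 7, so a_4 = 1
111 = 15·7 + 6, so a_5 = 15
7 = 1·6 + 1, so a_6 = 1
6 = 6·1 + 0, so a_7 = 6

[2; 1, 1, 6, 1, 15, 1, 6]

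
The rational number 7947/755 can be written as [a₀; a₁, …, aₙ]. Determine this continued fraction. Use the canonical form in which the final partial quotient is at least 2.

⌊7947/755⌋ = 10, remainder 397
⌊755/397⌋ = 1, remainder 358
⌊397/358⌋ = 1, remainder 39
⌊358/39⌋ = 9, remainder 7
⌊39/7⌋ = 5, remainder 4
⌊7/4⌋ = 1, remainder 3
⌊4/3⌋ = 1, remainder 1
⌊3/1⌋ = 3, remainder 0

[10; 1, 1, 9, 5, 1, 1, 3]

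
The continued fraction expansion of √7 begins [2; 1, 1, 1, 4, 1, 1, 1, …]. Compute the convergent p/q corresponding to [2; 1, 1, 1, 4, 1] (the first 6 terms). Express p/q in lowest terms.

45/17

Start with 1.
4 + 1/(1/1) = 4 + 1/1 = 5/1
1 + 1/(5/1) = 1 + 1/5 = 6/5
1 + 1/(6/5) = 1 + 5/6 = 11/6
1 + 1/(11/6) = 1 + 6/11 = 17/11
2 + 1/(17/11) = 2 + 11/17 = 45/17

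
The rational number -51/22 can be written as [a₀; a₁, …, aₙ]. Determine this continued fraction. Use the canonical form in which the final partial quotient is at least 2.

[-3; 1, 2, 7]

-51 = -3·22 + 15, so a_0 = -3
22 = 1·15 + 7, so a_1 = 1
15 = 2·7 + 1, so a_2 = 2
7 = 7·1 + 0, so a_3 = 7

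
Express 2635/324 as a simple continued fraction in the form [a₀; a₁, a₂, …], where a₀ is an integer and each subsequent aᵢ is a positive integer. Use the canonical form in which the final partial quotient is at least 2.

2635 = 8·324 + 43, so a_0 = 8
324 = 7·43 + 23, so a_1 = 7
43 = 1·23 + 20, so a_2 = 1
23 = 1·20 + 3, so a_3 = 1
20 = 6·3 + 2, so a_4 = 6
3 = 1·2 + 1, so a_5 = 1
2 = 2·1 + 0, so a_6 = 2

[8; 7, 1, 1, 6, 1, 2]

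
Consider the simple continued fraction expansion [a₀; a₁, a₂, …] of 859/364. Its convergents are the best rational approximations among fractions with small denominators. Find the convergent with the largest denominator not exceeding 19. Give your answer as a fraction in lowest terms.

List convergents until the denominator exceeds the bound:
a_0 = 2: 2/1  (≤ bound)
a_1 = 2: 5/2  (≤ bound)
a_2 = 1: 7/3  (≤ bound)
a_3 = 3: 26/11  (≤ bound)
a_4 = 1: 33/14  (≤ bound)
a_5 = 1: 59/25  (> 19, stop)

33/14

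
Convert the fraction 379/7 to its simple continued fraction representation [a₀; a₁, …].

[54; 7]

Run the Euclidean algorithm, recording each quotient:
⌊379/7⌋ = 54, remainder 1
⌊7/1⌋ = 7, remainder 0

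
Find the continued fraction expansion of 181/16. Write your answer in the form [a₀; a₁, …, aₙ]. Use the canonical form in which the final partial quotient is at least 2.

[11; 3, 5]

181 ÷ 16 → quotient 11, remainder 5
16 ÷ 5 → quotient 3, remainder 1
5 ÷ 1 → quotient 5, remainder 0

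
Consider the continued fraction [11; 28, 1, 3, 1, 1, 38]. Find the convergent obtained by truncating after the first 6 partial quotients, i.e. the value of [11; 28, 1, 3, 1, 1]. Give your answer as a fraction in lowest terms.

Start with 1.
1 + 1/(1/1) = 1 + 1/1 = 2/1
3 + 1/(2/1) = 3 + 1/2 = 7/2
1 + 1/(7/2) = 1 + 2/7 = 9/7
28 + 1/(9/7) = 28 + 7/9 = 259/9
11 + 1/(259/9) = 11 + 9/259 = 2858/259

2858/259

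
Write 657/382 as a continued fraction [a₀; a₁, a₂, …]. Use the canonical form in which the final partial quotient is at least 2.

[1; 1, 2, 1, 1, 3, 15]

Run the Euclidean algorithm, recording each quotient:
⌊657/382⌋ = 1, remainder 275
⌊382/275⌋ = 1, remainder 107
⌊275/107⌋ = 2, remainder 61
⌊107/61⌋ = 1, remainder 46
⌊61/46⌋ = 1, remainder 15
⌊46/15⌋ = 3, remainder 1
⌊15/1⌋ = 15, remainder 0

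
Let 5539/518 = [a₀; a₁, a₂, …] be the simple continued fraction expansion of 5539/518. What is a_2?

2

Run the Euclidean algorithm, recording each quotient:
5539 ÷ 518 → quotient 10, remainder 359
518 ÷ 359 → quotient 1, remainder 159
359 ÷ 159 → quotient 2, remainder 41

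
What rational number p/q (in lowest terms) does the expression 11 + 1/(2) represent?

23/2

Use the convergent recurrence hₖ = aₖ·hₖ₋₁ + hₖ₋₂ (and likewise for the denominators kₖ):
a_0 = 11: 11/1
a_1 = 2: 23/2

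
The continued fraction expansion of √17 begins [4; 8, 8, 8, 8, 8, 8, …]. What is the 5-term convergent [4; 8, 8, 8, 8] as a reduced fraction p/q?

17684/4289

Start with 8.
8 + 1/(8/1) = 8 + 1/8 = 65/8
8 + 1/(65/8) = 8 + 8/65 = 528/65
8 + 1/(528/65) = 8 + 65/528 = 4289/528
4 + 1/(4289/528) = 4 + 528/4289 = 17684/4289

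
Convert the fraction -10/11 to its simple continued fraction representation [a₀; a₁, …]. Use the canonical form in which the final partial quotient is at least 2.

-10 = -1·11 + 1, so a_0 = -1
11 = 11·1 + 0, so a_1 = 11

[-1; 11]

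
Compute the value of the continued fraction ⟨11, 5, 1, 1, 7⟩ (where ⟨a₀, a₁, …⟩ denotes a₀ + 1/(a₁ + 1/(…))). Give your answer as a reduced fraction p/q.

928/83

a_0 = 11: 11/1
a_1 = 5: 56/5
a_2 = 1: 67/6
a_3 = 1: 123/11
a_4 = 7: 928/83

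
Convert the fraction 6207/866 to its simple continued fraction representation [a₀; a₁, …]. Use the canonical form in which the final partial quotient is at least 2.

6207 = 7·866 + 145, so a_0 = 7
866 = 5·145 + 141, so a_1 = 5
145 = 1·141 + 4, so a_2 = 1
141 = 35·4 + 1, so a_3 = 35
4 = 4·1 + 0, so a_4 = 4

[7; 5, 1, 35, 4]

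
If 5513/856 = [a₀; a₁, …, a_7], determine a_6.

2

5513 = 6·856 + 377, so a_0 = 6
856 = 2·377 + 102, so a_1 = 2
377 = 3·102 + 71, so a_2 = 3
102 = 1·71 + 31, so a_3 = 1
71 = 2·31 + 9, so a_4 = 2
31 = 3·9 + 4, so a_5 = 3
9 = 2·4 + 1, so a_6 = 2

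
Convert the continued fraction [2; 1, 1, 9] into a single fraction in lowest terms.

48/19

Build up convergents one term at a time:
a_0 = 2: 2/1
a_1 = 1: 3/1
a_2 = 1: 5/2
a_3 = 9: 48/19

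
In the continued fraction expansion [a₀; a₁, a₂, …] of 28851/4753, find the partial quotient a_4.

⌊28851/4753⌋ = 6, remainder 333
⌊4753/333⌋ = 14, remainder 91
⌊333/91⌋ = 3, remainder 60
⌊91/60⌋ = 1, remainder 31
⌊60/31⌋ = 1, remainder 29

1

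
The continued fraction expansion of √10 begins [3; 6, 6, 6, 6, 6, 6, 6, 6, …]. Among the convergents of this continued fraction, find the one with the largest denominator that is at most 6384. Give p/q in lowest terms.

List convergents until the denominator exceeds the bound:
a_0 = 3: 3/1  (≤ bound)
a_1 = 6: 19/6  (≤ bound)
a_2 = 6: 117/37  (≤ bound)
a_3 = 6: 721/228  (≤ bound)
a_4 = 6: 4443/1405  (≤ bound)
a_5 = 6: 27379/8658  (> 6384, stop)

4443/1405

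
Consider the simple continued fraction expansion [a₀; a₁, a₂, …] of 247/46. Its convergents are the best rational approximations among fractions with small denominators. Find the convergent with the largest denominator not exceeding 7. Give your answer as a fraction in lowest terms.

16/3

a_0 = 5: 5/1  (≤ bound)
a_1 = 2: 11/2  (≤ bound)
a_2 = 1: 16/3  (≤ bound)
a_3 = 2: 43/8  (> 7, stop)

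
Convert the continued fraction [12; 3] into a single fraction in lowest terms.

37/3

Work from the innermost term outward:
Start with 3.
12 + 1/(3/1) = 12 + 1/3 = 37/3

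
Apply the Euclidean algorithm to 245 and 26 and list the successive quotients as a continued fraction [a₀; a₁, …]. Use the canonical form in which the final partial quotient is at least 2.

245 ÷ 26 → quotient 9, remainder 11
26 ÷ 11 → quotient 2, remainder 4
11 ÷ 4 → quotient 2, remainder 3
4 ÷ 3 → quotient 1, remainder 1
3 ÷ 1 → quotient 3, remainder 0

[9; 2, 2, 1, 3]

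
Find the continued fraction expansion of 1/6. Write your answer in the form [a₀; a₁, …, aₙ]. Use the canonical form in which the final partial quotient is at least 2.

1 ÷ 6 → quotient 0, remainder 1
6 ÷ 1 → quotient 6, remainder 0

[0; 6]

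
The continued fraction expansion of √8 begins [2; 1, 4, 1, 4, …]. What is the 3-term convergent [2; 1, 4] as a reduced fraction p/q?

14/5

Start with 4.
1 + 1/(4/1) = 1 + 1/4 = 5/4
2 + 1/(5/4) = 2 + 4/5 = 14/5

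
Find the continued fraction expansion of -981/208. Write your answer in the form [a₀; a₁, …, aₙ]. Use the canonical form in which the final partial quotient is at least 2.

Repeatedly divide and take the remainder:
-981 ÷ 208 → quotient -5, remainder 59
208 ÷ 59 → quotient 3, remainder 31
59 ÷ 31 → quotient 1, remainder 28
31 ÷ 28 → quotient 1, remainder 3
28 ÷ 3 → quotient 9, remainder 1
3 ÷ 1 → quotient 3, remainder 0

[-5; 3, 1, 1, 9, 3]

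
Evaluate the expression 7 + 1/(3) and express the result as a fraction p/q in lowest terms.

Use the convergent recurrence hₖ = aₖ·hₖ₋₁ + hₖ₋₂ (and likewise for the denominators kₖ):
a_0 = 7: 7/1
a_1 = 3: 22/3

22/3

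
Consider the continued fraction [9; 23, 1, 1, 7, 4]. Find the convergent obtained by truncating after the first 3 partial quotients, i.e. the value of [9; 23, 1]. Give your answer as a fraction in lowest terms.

Work from the innermost term outward:
Start with 1.
23 + 1/(1/1) = 23 + 1/1 = 24/1
9 + 1/(24/1) = 9 + 1/24 = 217/24

217/24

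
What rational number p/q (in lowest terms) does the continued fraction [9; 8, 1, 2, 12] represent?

2926/321

Start with 12.
2 + 1/(12/1) = 2 + 1/12 = 25/12
1 + 1/(25/12) = 1 + 12/25 = 37/25
8 + 1/(37/25) = 8 + 25/37 = 321/37
9 + 1/(321/37) = 9 + 37/321 = 2926/321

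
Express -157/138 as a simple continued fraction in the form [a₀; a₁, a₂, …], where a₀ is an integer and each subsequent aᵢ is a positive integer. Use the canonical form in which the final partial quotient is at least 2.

-157 = -2·138 + 119, so a_0 = -2
138 = 1·119 + 19, so a_1 = 1
119 = 6·19 + 5, so a_2 = 6
19 = 3·5 + 4, so a_3 = 3
5 = 1·4 + 1, so a_4 = 1
4 = 4·1 + 0, so a_5 = 4

[-2; 1, 6, 3, 1, 4]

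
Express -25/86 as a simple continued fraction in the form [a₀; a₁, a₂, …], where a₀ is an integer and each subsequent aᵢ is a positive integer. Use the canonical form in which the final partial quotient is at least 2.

[-1; 1, 2, 2, 3, 1, 2]

Run the Euclidean algorithm, recording each quotient:
-25 = -1·86 + 61, so a_0 = -1
86 = 1·61 + 25, so a_1 = 1
61 = 2·25 + 11, so a_2 = 2
25 = 2·11 + 3, so a_3 = 2
11 = 3·3 + 2, so a_4 = 3
3 = 1·2 + 1, so a_5 = 1
2 = 2·1 + 0, so a_6 = 2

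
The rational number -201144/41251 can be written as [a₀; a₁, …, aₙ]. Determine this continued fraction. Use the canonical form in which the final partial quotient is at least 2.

[-5; 8, 14, 12, 1, 1, 14]

-201144 ÷ 41251 → quotient -5, remainder 5111
41251 ÷ 5111 → quotient 8, remainder 363
5111 ÷ 363 → quotient 14, remainder 29
363 ÷ 29 → quotient 12, remainder 15
29 ÷ 15 → quotient 1, remainder 14
15 ÷ 14 → quotient 1, remainder 1
14 ÷ 1 → quotient 14, remainder 0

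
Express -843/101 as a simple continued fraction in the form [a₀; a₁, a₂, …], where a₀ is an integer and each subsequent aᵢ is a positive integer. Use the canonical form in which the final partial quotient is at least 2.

⌊-843/101⌋ = -9, remainder 66
⌊101/66⌋ = 1, remainder 35
⌊66/35⌋ = 1, remainder 31
⌊35/31⌋ = 1, remainder 4
⌊31/4⌋ = 7, remainder 3
⌊4/3⌋ = 1, remainder 1
⌊3/1⌋ = 3, remainder 0

[-9; 1, 1, 1, 7, 1, 3]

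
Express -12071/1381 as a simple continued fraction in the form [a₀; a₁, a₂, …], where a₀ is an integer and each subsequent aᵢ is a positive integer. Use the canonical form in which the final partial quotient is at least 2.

Run the Euclidean algorithm, recording each quotient:
⌊-12071/1381⌋ = -9, remainder 358
⌊1381/358⌋ = 3, remainder 307
⌊358/307⌋ = 1, remainder 51
⌊307/51⌋ = 6, remainder 1
⌊51/1⌋ = 51, remainder 0

[-9; 3, 1, 6, 51]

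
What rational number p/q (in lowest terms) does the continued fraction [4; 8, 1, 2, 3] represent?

Use the convergent recurrence hₖ = aₖ·hₖ₋₁ + hₖ₋₂ (and likewise for the denominators kₖ):
a_0 = 4: 4/1
a_1 = 8: 33/8
a_2 = 1: 37/9
a_3 = 2: 107/26
a_4 = 3: 358/87

358/87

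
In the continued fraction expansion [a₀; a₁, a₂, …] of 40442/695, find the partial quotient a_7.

Apply division with remainder until the remainder is 0:
40442 ÷ 695 → quotient 58, remainder 132
695 ÷ 132 → quotient 5, remainder 35
132 ÷ 35 → quotient 3, remainder 27
35 ÷ 27 → quotient 1, remainder 8
27 ÷ 8 → quotient 3, remainder 3
8 ÷ 3 → quotient 2, remainder 2
3 ÷ 2 → quotient 1, remainder 1
2 ÷ 1 → quotient 2, remainder 0

2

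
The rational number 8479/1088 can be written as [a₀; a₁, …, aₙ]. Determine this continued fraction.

[7; 1, 3, 1, 5, 12, 3]

Run the Euclidean algorithm, recording each quotient:
8479 = 7·1088 + 863, so a_0 = 7
1088 = 1·863 + 225, so a_1 = 1
863 = 3·225 + 188, so a_2 = 3
225 = 1·188 + 37, so a_3 = 1
188 = 5·37 + 3, so a_4 = 5
37 = 12·3 + 1, so a_5 = 12
3 = 3·1 + 0, so a_6 = 3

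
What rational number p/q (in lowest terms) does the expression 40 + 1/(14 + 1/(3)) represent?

1723/43

Compute successive convergents:
a_0 = 40: 40/1
a_1 = 14: 561/14
a_2 = 3: 1723/43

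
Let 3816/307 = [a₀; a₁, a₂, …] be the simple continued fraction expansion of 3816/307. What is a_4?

3

3816 = 12·307 + 132, so a_0 = 12
307 = 2·132 + 43, so a_1 = 2
132 = 3·43 + 3, so a_2 = 3
43 = 14·3 + 1, so a_3 = 14
3 = 3·1 + 0, so a_4 = 3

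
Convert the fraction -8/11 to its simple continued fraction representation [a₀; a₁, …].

[-1; 3, 1, 2]

-8 = -1·11 + 3, so a_0 = -1
11 = 3·3 + 2, so a_1 = 3
3 = 1·2 + 1, so a_2 = 1
2 = 2·1 + 0, so a_3 = 2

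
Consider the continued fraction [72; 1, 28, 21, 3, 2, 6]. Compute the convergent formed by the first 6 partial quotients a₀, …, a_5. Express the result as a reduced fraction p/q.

Start with 2.
3 + 1/(2/1) = 3 + 1/2 = 7/2
21 + 1/(7/2) = 21 + 2/7 = 149/7
28 + 1/(149/7) = 28 + 7/149 = 4179/149
1 + 1/(4179/149) = 1 + 149/4179 = 4328/4179
72 + 1/(4328/4179) = 72 + 4179/4328 = 315795/4328

315795/4328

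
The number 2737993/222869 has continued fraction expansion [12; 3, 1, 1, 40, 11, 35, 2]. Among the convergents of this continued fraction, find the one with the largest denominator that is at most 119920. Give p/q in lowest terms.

1349764/109869

List convergents until the denominator exceeds the bound:
a_0 = 12: 12/1  (≤ bound)
a_1 = 3: 37/3  (≤ bound)
a_2 = 1: 49/4  (≤ bound)
a_3 = 1: 86/7  (≤ bound)
a_4 = 40: 3489/284  (≤ bound)
a_5 = 11: 38465/3131  (≤ bound)
a_6 = 35: 1349764/109869  (≤ bound)
a_7 = 2: 2737993/222869  (> 119920, stop)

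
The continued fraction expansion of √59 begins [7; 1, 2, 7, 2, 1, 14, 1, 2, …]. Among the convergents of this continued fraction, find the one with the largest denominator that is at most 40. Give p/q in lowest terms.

169/22

List convergents until the denominator exceeds the bound:
a_0 = 7: 7/1  (≤ bound)
a_1 = 1: 8/1  (≤ bound)
a_2 = 2: 23/3  (≤ bound)
a_3 = 7: 169/22  (≤ bound)
a_4 = 2: 361/47  (> 40, stop)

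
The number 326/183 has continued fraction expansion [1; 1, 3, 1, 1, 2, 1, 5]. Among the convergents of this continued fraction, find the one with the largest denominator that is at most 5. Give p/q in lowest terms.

9/5

List convergents until the denominator exceeds the bound:
a_0 = 1: 1/1  (≤ bound)
a_1 = 1: 2/1  (≤ bound)
a_2 = 3: 7/4  (≤ bound)
a_3 = 1: 9/5  (≤ bound)
a_4 = 1: 16/9  (> 5, stop)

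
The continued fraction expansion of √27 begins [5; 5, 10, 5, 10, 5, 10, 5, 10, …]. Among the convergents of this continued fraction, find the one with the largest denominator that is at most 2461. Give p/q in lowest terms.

1351/260

a_0 = 5: 5/1  (≤ bound)
a_1 = 5: 26/5  (≤ bound)
a_2 = 10: 265/51  (≤ bound)
a_3 = 5: 1351/260  (≤ bound)
a_4 = 10: 13775/2651  (> 2461, stop)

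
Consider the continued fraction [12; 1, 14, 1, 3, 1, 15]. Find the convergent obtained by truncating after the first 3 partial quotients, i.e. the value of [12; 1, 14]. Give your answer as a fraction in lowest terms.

a_0 = 12: 12/1
a_1 = 1: 13/1
a_2 = 14: 194/15

194/15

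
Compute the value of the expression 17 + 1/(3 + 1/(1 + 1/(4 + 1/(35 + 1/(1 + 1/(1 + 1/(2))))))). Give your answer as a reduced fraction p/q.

a_0 = 17: 17/1
a_1 = 3: 52/3
a_2 = 1: 69/4
a_3 = 4: 328/19
a_4 = 35: 11549/669
a_5 = 1: 11877/688
a_6 = 1: 23426/1357
a_7 = 2: 58729/3402

58729/3402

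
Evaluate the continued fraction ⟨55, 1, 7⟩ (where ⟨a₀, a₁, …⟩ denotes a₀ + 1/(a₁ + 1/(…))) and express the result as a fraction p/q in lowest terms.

a_0 = 55: 55/1
a_1 = 1: 56/1
a_2 = 7: 447/8

447/8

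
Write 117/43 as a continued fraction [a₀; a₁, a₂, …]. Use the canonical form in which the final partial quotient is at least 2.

Apply division with remainder until the remainder is 0:
117 ÷ 43 → quotient 2, remainder 31
43 ÷ 31 → quotient 1, remainder 12
31 ÷ 12 → quotient 2, remainder 7
12 ÷ 7 → quotient 1, remainder 5
7 ÷ 5 → quotient 1, remainder 2
5 ÷ 2 → quotient 2, remainder 1
2 ÷ 1 → quotient 2, remainder 0

[2; 1, 2, 1, 1, 2, 2]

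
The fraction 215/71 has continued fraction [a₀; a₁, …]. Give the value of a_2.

215 = 3·71 + 2, so a_0 = 3
71 = 35·2 + 1, so a_1 = 35
2 = 2·1 + 0, so a_2 = 2

2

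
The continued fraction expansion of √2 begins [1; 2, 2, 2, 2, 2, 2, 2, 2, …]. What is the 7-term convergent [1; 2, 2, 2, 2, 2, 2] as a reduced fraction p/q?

239/169

a_0 = 1: 1/1
a_1 = 2: 3/2
a_2 = 2: 7/5
a_3 = 2: 17/12
a_4 = 2: 41/29
a_5 = 2: 99/70
a_6 = 2: 239/169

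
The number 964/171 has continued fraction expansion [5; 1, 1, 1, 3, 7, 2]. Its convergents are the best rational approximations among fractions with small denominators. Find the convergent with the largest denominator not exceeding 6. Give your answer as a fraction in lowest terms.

a_0 = 5: 5/1  (≤ bound)
a_1 = 1: 6/1  (≤ bound)
a_2 = 1: 11/2  (≤ bound)
a_3 = 1: 17/3  (≤ bound)
a_4 = 3: 62/11  (> 6, stop)

17/3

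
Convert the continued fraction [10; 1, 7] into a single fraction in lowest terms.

87/8

a_0 = 10: 10/1
a_1 = 1: 11/1
a_2 = 7: 87/8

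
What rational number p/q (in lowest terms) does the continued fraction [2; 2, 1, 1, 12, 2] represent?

Start with 2.
12 + 1/(2/1) = 12 + 1/2 = 25/2
1 + 1/(25/2) = 1 + 2/25 = 27/25
1 + 1/(27/25) = 1 + 25/27 = 52/27
2 + 1/(52/27) = 2 + 27/52 = 131/52
2 + 1/(131/52) = 2 + 52/131 = 314/131

314/131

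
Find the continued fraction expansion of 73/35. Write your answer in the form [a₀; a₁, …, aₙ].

[2; 11, 1, 2]

Apply division with remainder until the remainder is 0:
73 = 2·35 + 3, so a_0 = 2
35 = 11·3 + 2, so a_1 = 11
3 = 1·2 + 1, so a_2 = 1
2 = 2·1 + 0, so a_3 = 2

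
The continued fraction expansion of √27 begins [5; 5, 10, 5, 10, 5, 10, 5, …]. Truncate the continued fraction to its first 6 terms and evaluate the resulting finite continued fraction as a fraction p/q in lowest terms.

70226/13515

Start with 5.
10 + 1/(5/1) = 10 + 1/5 = 51/5
5 + 1/(51/5) = 5 + 5/51 = 260/51
10 + 1/(260/51) = 10 + 51/260 = 2651/260
5 + 1/(2651/260) = 5 + 260/2651 = 13515/2651
5 + 1/(13515/2651) = 5 + 2651/13515 = 70226/13515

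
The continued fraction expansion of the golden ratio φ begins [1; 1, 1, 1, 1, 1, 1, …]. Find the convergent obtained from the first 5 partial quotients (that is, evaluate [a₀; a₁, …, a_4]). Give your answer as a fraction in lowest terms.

a_0 = 1: 1/1
a_1 = 1: 2/1
a_2 = 1: 3/2
a_3 = 1: 5/3
a_4 = 1: 8/5

8/5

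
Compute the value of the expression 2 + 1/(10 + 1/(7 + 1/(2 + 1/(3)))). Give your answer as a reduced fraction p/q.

a_0 = 2: 2/1
a_1 = 10: 21/10
a_2 = 7: 149/71
a_3 = 2: 319/152
a_4 = 3: 1106/527

1106/527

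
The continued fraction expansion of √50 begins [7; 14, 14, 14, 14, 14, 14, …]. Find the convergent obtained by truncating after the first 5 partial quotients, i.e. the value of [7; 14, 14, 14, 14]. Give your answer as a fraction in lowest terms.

275807/39005

Collapse the nested fraction from the inside out:
Start with 14.
14 + 1/(14/1) = 14 + 1/14 = 197/14
14 + 1/(197/14) = 14 + 14/197 = 2772/197
14 + 1/(2772/197) = 14 + 197/2772 = 39005/2772
7 + 1/(39005/2772) = 7 + 2772/39005 = 275807/39005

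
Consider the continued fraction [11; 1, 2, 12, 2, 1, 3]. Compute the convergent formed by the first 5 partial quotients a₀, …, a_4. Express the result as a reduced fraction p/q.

Work from the innermost term outward:
Start with 2.
12 + 1/(2/1) = 12 + 1/2 = 25/2
2 + 1/(25/2) = 2 + 2/25 = 52/25
1 + 1/(52/25) = 1 + 25/52 = 77/52
11 + 1/(77/52) = 11 + 52/77 = 899/77

899/77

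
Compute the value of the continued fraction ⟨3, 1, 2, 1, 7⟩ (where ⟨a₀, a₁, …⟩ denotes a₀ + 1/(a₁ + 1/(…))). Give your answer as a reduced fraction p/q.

116/31

Start with 7.
1 + 1/(7/1) = 1 + 1/7 = 8/7
2 + 1/(8/7) = 2 + 7/8 = 23/8
1 + 1/(23/8) = 1 + 8/23 = 31/23
3 + 1/(31/23) = 3 + 23/31 = 116/31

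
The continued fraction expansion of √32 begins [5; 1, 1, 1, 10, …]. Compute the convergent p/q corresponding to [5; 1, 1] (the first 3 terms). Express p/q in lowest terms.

11/2

Work from the innermost term outward:
Start with 1.
1 + 1/(1/1) = 1 + 1/1 = 2/1
5 + 1/(2/1) = 5 + 1/2 = 11/2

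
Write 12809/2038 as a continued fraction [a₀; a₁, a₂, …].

[6; 3, 1, 1, 31, 1, 3, 2]

12809 = 6·2038 + 581, so a_0 = 6
2038 = 3·581 + 295, so a_1 = 3
581 = 1·295 + 286, so a_2 = 1
295 = 1·286 + 9, so a_3 = 1
286 = 31·9 + 7, so a_4 = 31
9 = 1·7 + 2, so a_5 = 1
7 = 3·2 + 1, so a_6 = 3
2 = 2·1 + 0, so a_7 = 2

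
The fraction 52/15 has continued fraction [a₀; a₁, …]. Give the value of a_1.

⌊52/15⌋ = 3, remainder 7
⌊15/7⌋ = 2, remainder 1

2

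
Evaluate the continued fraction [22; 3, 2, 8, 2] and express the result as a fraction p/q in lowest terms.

Work from the innermost term outward:
Start with 2.
8 + 1/(2/1) = 8 + 1/2 = 17/2
2 + 1/(17/2) = 2 + 2/17 = 36/17
3 + 1/(36/17) = 3 + 17/36 = 125/36
22 + 1/(125/36) = 22 + 36/125 = 2786/125

2786/125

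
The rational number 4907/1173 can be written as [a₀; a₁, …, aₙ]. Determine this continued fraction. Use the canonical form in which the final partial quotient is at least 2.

[4; 5, 2, 5, 6, 3]

Repeatedly divide and take the remainder:
4907 = 4·1173 + 215, so a_0 = 4
1173 = 5·215 + 98, so a_1 = 5
215 = 2·98 + 19, so a_2 = 2
98 = 5·19 + 3, so a_3 = 5
19 = 6·3 + 1, so a_4 = 6
3 = 3·1 + 0, so a_5 = 3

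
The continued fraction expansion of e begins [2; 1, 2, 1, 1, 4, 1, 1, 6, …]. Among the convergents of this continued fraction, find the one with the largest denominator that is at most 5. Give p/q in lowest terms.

11/4

a_0 = 2: 2/1  (≤ bound)
a_1 = 1: 3/1  (≤ bound)
a_2 = 2: 8/3  (≤ bound)
a_3 = 1: 11/4  (≤ bound)
a_4 = 1: 19/7  (> 5, stop)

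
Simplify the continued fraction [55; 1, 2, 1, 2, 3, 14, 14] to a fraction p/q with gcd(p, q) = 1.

Start with 14.
14 + 1/(14/1) = 14 + 1/14 = 197/14
3 + 1/(197/14) = 3 + 14/197 = 605/197
2 + 1/(605/197) = 2 + 197/605 = 1407/605
1 + 1/(1407/605) = 1 + 605/1407 = 2012/1407
2 + 1/(2012/1407) = 2 + 1407/2012 = 5431/2012
1 + 1/(5431/2012) = 1 + 2012/5431 = 7443/5431
55 + 1/(7443/5431) = 55 + 5431/7443 = 414796/7443

414796/7443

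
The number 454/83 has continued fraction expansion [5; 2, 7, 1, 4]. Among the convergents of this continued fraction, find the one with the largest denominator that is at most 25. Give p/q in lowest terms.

93/17

a_0 = 5: 5/1  (≤ bound)
a_1 = 2: 11/2  (≤ bound)
a_2 = 7: 82/15  (≤ bound)
a_3 = 1: 93/17  (≤ bound)
a_4 = 4: 454/83  (> 25, stop)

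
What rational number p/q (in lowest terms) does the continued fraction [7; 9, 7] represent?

Build up convergents one term at a time:
a_0 = 7: 7/1
a_1 = 9: 64/9
a_2 = 7: 455/64

455/64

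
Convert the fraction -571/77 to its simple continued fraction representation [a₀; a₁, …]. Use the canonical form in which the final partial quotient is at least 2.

Run the Euclidean algorithm, recording each quotient:
-571 ÷ 77 → quotient -8, remainder 45
77 ÷ 45 → quotient 1, remainder 32
45 ÷ 32 → quotient 1, remainder 13
32 ÷ 13 → quotient 2, remainder 6
13 ÷ 6 → quotient 2, remainder 1
6 ÷ 1 → quotient 6, remainder 0

[-8; 1, 1, 2, 2, 6]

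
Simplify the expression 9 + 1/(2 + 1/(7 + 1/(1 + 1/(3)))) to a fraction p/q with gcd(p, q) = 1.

625/66

a_0 = 9: 9/1
a_1 = 2: 19/2
a_2 = 7: 142/15
a_3 = 1: 161/17
a_4 = 3: 625/66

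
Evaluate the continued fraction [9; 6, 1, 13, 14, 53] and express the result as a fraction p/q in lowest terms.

a_0 = 9: 9/1
a_1 = 6: 55/6
a_2 = 1: 64/7
a_3 = 13: 887/97
a_4 = 14: 12482/1365
a_5 = 53: 662433/72442

662433/72442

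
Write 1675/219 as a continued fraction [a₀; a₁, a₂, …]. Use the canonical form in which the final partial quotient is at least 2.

[7; 1, 1, 1, 5, 2, 2, 2]

1675 = 7·219 + 142, so a_0 = 7
219 = 1·142 + 77, so a_1 = 1
142 = 1·77 + 65, so a_2 = 1
77 = 1·65 + 12, so a_3 = 1
65 = 5·12 + 5, so a_4 = 5
12 = 2·5 + 2, so a_5 = 2
5 = 2·2 + 1, so a_6 = 2
2 = 2·1 + 0, so a_7 = 2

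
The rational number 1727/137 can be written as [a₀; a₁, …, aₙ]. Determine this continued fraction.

1727 ÷ 137 → quotient 12, remainder 83
137 ÷ 83 → quotient 1, remainder 54
83 ÷ 54 → quotient 1, remainder 29
54 ÷ 29 → quotient 1, remainder 25
29 ÷ 25 → quotient 1, remainder 4
25 ÷ 4 → quotient 6, remainder 1
4 ÷ 1 → quotient 4, remainder 0

[12; 1, 1, 1, 1, 6, 4]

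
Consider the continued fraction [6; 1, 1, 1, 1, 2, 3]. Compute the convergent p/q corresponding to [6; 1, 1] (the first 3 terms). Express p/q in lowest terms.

Work from the innermost term outward:
Start with 1.
1 + 1/(1/1) = 1 + 1/1 = 2/1
6 + 1/(2/1) = 6 + 1/2 = 13/2

13/2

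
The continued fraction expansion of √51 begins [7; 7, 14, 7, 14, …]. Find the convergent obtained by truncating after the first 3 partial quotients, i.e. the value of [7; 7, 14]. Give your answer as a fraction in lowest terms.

Start with 14.
7 + 1/(14/1) = 7 + 1/14 = 99/14
7 + 1/(99/14) = 7 + 14/99 = 707/99

707/99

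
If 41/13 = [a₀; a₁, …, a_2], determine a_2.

2

Run the Euclidean algorithm, recording each quotient:
41 = 3·13 + 2, so a_0 = 3
13 = 6·2 + 1, so a_1 = 6
2 = 2·1 + 0, so a_2 = 2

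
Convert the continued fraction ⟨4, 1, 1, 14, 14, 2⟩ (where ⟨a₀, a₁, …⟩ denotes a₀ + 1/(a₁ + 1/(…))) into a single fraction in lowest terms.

3817/845

Start with 2.
14 + 1/(2/1) = 14 + 1/2 = 29/2
14 + 1/(29/2) = 14 + 2/29 = 408/29
1 + 1/(408/29) = 1 + 29/408 = 437/408
1 + 1/(437/408) = 1 + 408/437 = 845/437
4 + 1/(845/437) = 4 + 437/845 = 3817/845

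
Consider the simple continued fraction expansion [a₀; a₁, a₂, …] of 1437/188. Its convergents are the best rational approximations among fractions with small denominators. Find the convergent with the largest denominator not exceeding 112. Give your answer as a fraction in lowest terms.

665/87

List convergents until the denominator exceeds the bound:
a_0 = 7: 7/1  (≤ bound)
a_1 = 1: 8/1  (≤ bound)
a_2 = 1: 15/2  (≤ bound)
a_3 = 1: 23/3  (≤ bound)
a_4 = 4: 107/14  (≤ bound)
a_5 = 6: 665/87  (≤ bound)
a_6 = 2: 1437/188  (> 112, stop)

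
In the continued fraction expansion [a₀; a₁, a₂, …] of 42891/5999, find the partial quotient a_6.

42891 ÷ 5999 → quotient 7, remainder 898
5999 ÷ 898 → quotient 6, remainder 611
898 ÷ 611 → quotient 1, remainder 287
611 ÷ 287 → quotient 2, remainder 37
287 ÷ 37 → quotient 7, remainder 28
37 ÷ 28 → quotient 1, remainder 9
28 ÷ 9 → quotient 3, remainder 1

3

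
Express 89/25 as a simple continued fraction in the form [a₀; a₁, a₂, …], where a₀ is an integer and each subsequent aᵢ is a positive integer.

⌊89/25⌋ = 3, remainder 14
⌊25/14⌋ = 1, remainder 11
⌊14/11⌋ = 1, remainder 3
⌊11/3⌋ = 3, remainder 2
⌊3/2⌋ = 1, remainder 1
⌊2/1⌋ = 2, remainder 0

[3; 1, 1, 3, 1, 2]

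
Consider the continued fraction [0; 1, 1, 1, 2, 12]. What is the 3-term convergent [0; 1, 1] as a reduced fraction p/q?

Start with 1.
1 + 1/(1/1) = 1 + 1/1 = 2/1
0 + 1/(2/1) = 0 + 1/2 = 1/2

1/2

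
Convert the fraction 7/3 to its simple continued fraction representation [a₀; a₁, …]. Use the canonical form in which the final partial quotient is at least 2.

⌊7/3⌋ = 2, remainder 1
⌊3/1⌋ = 3, remainder 0

[2; 3]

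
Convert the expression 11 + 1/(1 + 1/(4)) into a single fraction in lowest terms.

Build up convergents one term at a time:
a_0 = 11: 11/1
a_1 = 1: 12/1
a_2 = 4: 59/5

59/5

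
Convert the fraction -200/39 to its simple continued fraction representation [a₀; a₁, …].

[-6; 1, 6, 1, 4]

⌊-200/39⌋ = -6, remainder 34
⌊39/34⌋ = 1, remainder 5
⌊34/5⌋ = 6, remainder 4
⌊5/4⌋ = 1, remainder 1
⌊4/1⌋ = 4, remainder 0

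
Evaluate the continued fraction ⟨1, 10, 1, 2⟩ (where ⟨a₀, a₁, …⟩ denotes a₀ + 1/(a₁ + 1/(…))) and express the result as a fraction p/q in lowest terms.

Build up convergents one term at a time:
a_0 = 1: 1/1
a_1 = 10: 11/10
a_2 = 1: 12/11
a_3 = 2: 35/32

35/32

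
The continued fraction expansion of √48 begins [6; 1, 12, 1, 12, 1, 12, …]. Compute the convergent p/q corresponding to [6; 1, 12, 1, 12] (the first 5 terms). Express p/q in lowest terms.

Work from the innermost term outward:
Start with 12.
1 + 1/(12/1) = 1 + 1/12 = 13/12
12 + 1/(13/12) = 12 + 12/13 = 168/13
1 + 1/(168/13) = 1 + 13/168 = 181/168
6 + 1/(181/168) = 6 + 168/181 = 1254/181

1254/181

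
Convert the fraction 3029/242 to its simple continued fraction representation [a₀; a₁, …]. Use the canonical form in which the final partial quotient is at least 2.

⌊3029/242⌋ = 12, remainder 125
⌊242/125⌋ = 1, remainder 117
⌊125/117⌋ = 1, remainder 8
⌊117/8⌋ = 14, remainder 5
⌊8/5⌋ = 1, remainder 3
⌊5/3⌋ = 1, remainder 2
⌊3/2⌋ = 1, remainder 1
⌊2/1⌋ = 2, remainder 0

[12; 1, 1, 14, 1, 1, 1, 2]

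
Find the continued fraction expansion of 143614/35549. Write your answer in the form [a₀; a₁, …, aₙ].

Repeatedly divide and take the remainder:
143614 = 4·35549 + 1418, so a_0 = 4
35549 = 25·1418 + 99, so a_1 = 25
1418 = 14·99 + 32, so a_2 = 14
99 = 3·32 + 3, so a_3 = 3
32 = 10·3 + 2, so a_4 = 10
3 = 1·2 + 1, so a_5 = 1
2 = 2·1 + 0, so a_6 = 2

[4; 25, 14, 3, 10, 1, 2]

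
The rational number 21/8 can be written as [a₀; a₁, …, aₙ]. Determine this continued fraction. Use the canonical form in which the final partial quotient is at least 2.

21 ÷ 8 → quotient 2, remainder 5
8 ÷ 5 → quotient 1, remainder 3
5 ÷ 3 → quotient 1, remainder 2
3 ÷ 2 → quotient 1, remainder 1
2 ÷ 1 → quotient 2, remainder 0

[2; 1, 1, 1, 2]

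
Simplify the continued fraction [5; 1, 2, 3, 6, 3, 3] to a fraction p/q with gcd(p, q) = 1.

3761/660

a_0 = 5: 5/1
a_1 = 1: 6/1
a_2 = 2: 17/3
a_3 = 3: 57/10
a_4 = 6: 359/63
a_5 = 3: 1134/199
a_6 = 3: 3761/660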